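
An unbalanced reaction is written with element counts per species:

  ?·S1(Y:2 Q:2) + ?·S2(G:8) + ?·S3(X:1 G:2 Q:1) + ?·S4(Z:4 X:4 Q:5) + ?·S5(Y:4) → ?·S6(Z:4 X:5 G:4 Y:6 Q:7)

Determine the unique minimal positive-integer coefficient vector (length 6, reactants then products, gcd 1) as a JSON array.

Coefficients: [2, 1, 4, 4, 5, 4]

Z: 2·0+1·0+4·0+4·4+5·0 = 16 | 4·4 = 16
X: 2·0+1·0+4·1+4·4+5·0 = 20 | 4·5 = 20
G: 2·0+1·8+4·2+4·0+5·0 = 16 | 4·4 = 16
Y: 2·2+1·0+4·0+4·0+5·4 = 24 | 4·6 = 24
Q: 2·2+1·0+4·1+4·5+5·0 = 28 | 4·7 = 28
gcd(2,1,4,4,5,4) = 1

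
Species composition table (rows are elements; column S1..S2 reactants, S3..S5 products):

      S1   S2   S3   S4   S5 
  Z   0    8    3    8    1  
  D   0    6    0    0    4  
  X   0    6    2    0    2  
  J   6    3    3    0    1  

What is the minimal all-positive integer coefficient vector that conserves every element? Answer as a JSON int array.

Z: 2·0+4·8 = 32 | 6·3+1·8+6·1 = 32
D: 2·0+4·6 = 24 | 6·0+1·0+6·4 = 24
X: 2·0+4·6 = 24 | 6·2+1·0+6·2 = 24
J: 2·6+4·3 = 24 | 6·3+1·0+6·1 = 24
gcd(2,4,6,1,6) = 1

Coefficients: [2, 4, 6, 1, 6]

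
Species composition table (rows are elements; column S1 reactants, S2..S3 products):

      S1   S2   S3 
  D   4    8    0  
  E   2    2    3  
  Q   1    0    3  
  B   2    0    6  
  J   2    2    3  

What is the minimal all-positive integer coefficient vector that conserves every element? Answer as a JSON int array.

D: 6·4 = 24 | 3·8+2·0 = 24
E: 6·2 = 12 | 3·2+2·3 = 12
Q: 6·1 = 6 | 3·0+2·3 = 6
B: 6·2 = 12 | 3·0+2·6 = 12
J: 6·2 = 12 | 3·2+2·3 = 12
gcd(6,3,2) = 1

Coefficients: [6, 3, 2]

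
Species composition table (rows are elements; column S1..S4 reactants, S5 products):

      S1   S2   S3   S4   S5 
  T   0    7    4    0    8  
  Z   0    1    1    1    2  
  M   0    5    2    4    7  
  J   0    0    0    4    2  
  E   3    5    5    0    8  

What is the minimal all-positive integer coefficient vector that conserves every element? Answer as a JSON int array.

T: 1·0+4·7+5·4+3·0 = 48 | 6·8 = 48
Z: 1·0+4·1+5·1+3·1 = 12 | 6·2 = 12
M: 1·0+4·5+5·2+3·4 = 42 | 6·7 = 42
J: 1·0+4·0+5·0+3·4 = 12 | 6·2 = 12
E: 1·3+4·5+5·5+3·0 = 48 | 6·8 = 48
gcd(1,4,5,3,6) = 1

Coefficients: [1, 4, 5, 3, 6]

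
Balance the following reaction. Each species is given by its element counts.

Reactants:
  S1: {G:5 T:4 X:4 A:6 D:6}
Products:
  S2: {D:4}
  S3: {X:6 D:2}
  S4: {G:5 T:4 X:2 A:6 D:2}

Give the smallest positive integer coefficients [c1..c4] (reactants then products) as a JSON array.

G: 6·5 = 30 | 5·0+2·0+6·5 = 30
T: 6·4 = 24 | 5·0+2·0+6·4 = 24
X: 6·4 = 24 | 5·0+2·6+6·2 = 24
A: 6·6 = 36 | 5·0+2·0+6·6 = 36
D: 6·6 = 36 | 5·4+2·2+6·2 = 36
gcd(6,5,2,6) = 1

Coefficients: [6, 5, 2, 6]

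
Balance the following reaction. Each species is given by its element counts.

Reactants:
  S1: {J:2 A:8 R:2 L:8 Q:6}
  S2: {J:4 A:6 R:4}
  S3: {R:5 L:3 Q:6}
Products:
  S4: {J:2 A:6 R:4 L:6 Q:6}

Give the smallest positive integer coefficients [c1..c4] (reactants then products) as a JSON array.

J: 3·2+1·4+2·0 = 10 | 5·2 = 10
A: 3·8+1·6+2·0 = 30 | 5·6 = 30
R: 3·2+1·4+2·5 = 20 | 5·4 = 20
L: 3·8+1·0+2·3 = 30 | 5·6 = 30
Q: 3·6+1·0+2·6 = 30 | 5·6 = 30
gcd(3,1,2,5) = 1

Coefficients: [3, 1, 2, 5]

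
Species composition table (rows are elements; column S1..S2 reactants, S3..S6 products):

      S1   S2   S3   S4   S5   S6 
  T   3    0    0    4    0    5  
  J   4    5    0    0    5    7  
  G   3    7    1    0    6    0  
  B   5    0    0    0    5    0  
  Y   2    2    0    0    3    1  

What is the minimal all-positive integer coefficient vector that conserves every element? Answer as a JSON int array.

T: 3·3+2·0 = 9 | 5·0+1·4+3·0+1·5 = 9
J: 3·4+2·5 = 22 | 5·0+1·0+3·5+1·7 = 22
G: 3·3+2·7 = 23 | 5·1+1·0+3·6+1·0 = 23
B: 3·5+2·0 = 15 | 5·0+1·0+3·5+1·0 = 15
Y: 3·2+2·2 = 10 | 5·0+1·0+3·3+1·1 = 10
gcd(3,2,5,1,3,1) = 1

Coefficients: [3, 2, 5, 1, 3, 1]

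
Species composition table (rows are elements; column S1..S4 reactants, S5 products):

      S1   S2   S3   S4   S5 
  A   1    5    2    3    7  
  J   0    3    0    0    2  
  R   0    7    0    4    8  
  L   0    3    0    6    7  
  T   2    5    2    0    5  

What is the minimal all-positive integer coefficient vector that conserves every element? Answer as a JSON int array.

A: 3·1+4·5+2·2+5·3 = 42 | 6·7 = 42
J: 3·0+4·3+2·0+5·0 = 12 | 6·2 = 12
R: 3·0+4·7+2·0+5·4 = 48 | 6·8 = 48
L: 3·0+4·3+2·0+5·6 = 42 | 6·7 = 42
T: 3·2+4·5+2·2+5·0 = 30 | 6·5 = 30
gcd(3,4,2,5,6) = 1

Coefficients: [3, 4, 2, 5, 6]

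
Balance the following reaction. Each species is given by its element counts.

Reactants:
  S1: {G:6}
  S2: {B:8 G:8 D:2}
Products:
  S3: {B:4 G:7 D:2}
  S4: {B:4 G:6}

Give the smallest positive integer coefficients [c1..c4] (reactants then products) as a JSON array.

Coefficients: [5, 6, 6, 6]

B: 5·0+6·8 = 48 | 6·4+6·4 = 48
G: 5·6+6·8 = 78 | 6·7+6·6 = 78
D: 5·0+6·2 = 12 | 6·2+6·0 = 12
gcd(5,6,6,6) = 1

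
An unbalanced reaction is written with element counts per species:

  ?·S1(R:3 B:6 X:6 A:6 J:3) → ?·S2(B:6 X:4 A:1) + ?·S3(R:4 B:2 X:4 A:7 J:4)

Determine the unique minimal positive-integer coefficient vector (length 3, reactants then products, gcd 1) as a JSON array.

R: 4·3 = 12 | 3·0+3·4 = 12
B: 4·6 = 24 | 3·6+3·2 = 24
X: 4·6 = 24 | 3·4+3·4 = 24
A: 4·6 = 24 | 3·1+3·7 = 24
J: 4·3 = 12 | 3·0+3·4 = 12
gcd(4,3,3) = 1

Coefficients: [4, 3, 3]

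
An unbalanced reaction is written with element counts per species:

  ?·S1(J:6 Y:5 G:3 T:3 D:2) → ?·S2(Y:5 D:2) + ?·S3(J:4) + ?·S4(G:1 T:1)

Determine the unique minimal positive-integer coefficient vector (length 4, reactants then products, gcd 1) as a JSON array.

J: 2·6 = 12 | 2·0+3·4+6·0 = 12
Y: 2·5 = 10 | 2·5+3·0+6·0 = 10
G: 2·3 = 6 | 2·0+3·0+6·1 = 6
T: 2·3 = 6 | 2·0+3·0+6·1 = 6
D: 2·2 = 4 | 2·2+3·0+6·0 = 4
gcd(2,2,3,6) = 1

Coefficients: [2, 2, 3, 6]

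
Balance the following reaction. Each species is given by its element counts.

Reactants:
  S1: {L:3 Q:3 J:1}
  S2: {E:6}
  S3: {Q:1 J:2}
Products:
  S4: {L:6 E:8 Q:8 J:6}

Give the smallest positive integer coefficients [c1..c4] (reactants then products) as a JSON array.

L: 6·3+4·0+6·0 = 18 | 3·6 = 18
E: 6·0+4·6+6·0 = 24 | 3·8 = 24
Q: 6·3+4·0+6·1 = 24 | 3·8 = 24
J: 6·1+4·0+6·2 = 18 | 3·6 = 18
gcd(6,4,6,3) = 1

Coefficients: [6, 4, 6, 3]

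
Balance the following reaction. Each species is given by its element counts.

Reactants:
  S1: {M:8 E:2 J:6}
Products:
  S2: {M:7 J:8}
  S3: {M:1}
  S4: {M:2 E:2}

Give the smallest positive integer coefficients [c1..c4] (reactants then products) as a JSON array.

Coefficients: [4, 3, 3, 4]

M: 4·8 = 32 | 3·7+3·1+4·2 = 32
E: 4·2 = 8 | 3·0+3·0+4·2 = 8
J: 4·6 = 24 | 3·8+3·0+4·0 = 24
gcd(4,3,3,4) = 1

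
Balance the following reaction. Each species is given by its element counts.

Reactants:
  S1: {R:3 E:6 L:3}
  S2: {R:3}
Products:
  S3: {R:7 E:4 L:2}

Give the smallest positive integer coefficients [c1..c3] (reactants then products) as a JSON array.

Coefficients: [2, 5, 3]

R: 2·3+5·3 = 21 | 3·7 = 21
E: 2·6+5·0 = 12 | 3·4 = 12
L: 2·3+5·0 = 6 | 3·2 = 6
gcd(2,5,3) = 1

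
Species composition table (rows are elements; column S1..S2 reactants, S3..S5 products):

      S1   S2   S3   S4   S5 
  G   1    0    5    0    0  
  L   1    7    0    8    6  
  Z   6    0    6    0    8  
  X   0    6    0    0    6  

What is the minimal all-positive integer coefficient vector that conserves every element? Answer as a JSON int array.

G: 5·1+3·0 = 5 | 1·5+1·0+3·0 = 5
L: 5·1+3·7 = 26 | 1·0+1·8+3·6 = 26
Z: 5·6+3·0 = 30 | 1·6+1·0+3·8 = 30
X: 5·0+3·6 = 18 | 1·0+1·0+3·6 = 18
gcd(5,3,1,1,3) = 1

Coefficients: [5, 3, 1, 1, 3]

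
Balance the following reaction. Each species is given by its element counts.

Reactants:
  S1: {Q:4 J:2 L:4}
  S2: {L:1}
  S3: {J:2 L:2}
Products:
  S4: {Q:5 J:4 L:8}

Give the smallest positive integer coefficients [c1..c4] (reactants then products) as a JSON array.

Coefficients: [5, 6, 3, 4]

Q: 5·4+6·0+3·0 = 20 | 4·5 = 20
J: 5·2+6·0+3·2 = 16 | 4·4 = 16
L: 5·4+6·1+3·2 = 32 | 4·8 = 32
gcd(5,6,3,4) = 1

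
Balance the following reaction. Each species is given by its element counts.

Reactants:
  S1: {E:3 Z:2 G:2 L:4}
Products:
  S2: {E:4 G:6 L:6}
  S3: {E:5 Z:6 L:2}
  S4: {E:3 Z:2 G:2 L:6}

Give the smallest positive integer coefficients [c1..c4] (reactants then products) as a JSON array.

E: 5·3 = 15 | 1·4+1·5+2·3 = 15
Z: 5·2 = 10 | 1·0+1·6+2·2 = 10
G: 5·2 = 10 | 1·6+1·0+2·2 = 10
L: 5·4 = 20 | 1·6+1·2+2·6 = 20
gcd(5,1,1,2) = 1

Coefficients: [5, 1, 1, 2]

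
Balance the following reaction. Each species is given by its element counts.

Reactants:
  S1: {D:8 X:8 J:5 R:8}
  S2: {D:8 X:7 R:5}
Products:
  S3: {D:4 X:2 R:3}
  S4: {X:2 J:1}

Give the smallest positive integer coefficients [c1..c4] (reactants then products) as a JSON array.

D: 1·8+2·8 = 24 | 6·4+5·0 = 24
X: 1·8+2·7 = 22 | 6·2+5·2 = 22
J: 1·5+2·0 = 5 | 6·0+5·1 = 5
R: 1·8+2·5 = 18 | 6·3+5·0 = 18
gcd(1,2,6,5) = 1

Coefficients: [1, 2, 6, 5]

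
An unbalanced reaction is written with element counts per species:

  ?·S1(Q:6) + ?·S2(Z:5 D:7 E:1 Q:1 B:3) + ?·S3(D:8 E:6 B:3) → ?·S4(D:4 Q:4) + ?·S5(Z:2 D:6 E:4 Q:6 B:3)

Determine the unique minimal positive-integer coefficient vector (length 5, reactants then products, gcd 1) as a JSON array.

Coefficients: [6, 2, 3, 2, 5]

Z: 6·0+2·5+3·0 = 10 | 2·0+5·2 = 10
D: 6·0+2·7+3·8 = 38 | 2·4+5·6 = 38
E: 6·0+2·1+3·6 = 20 | 2·0+5·4 = 20
Q: 6·6+2·1+3·0 = 38 | 2·4+5·6 = 38
B: 6·0+2·3+3·3 = 15 | 2·0+5·3 = 15
gcd(6,2,3,2,5) = 1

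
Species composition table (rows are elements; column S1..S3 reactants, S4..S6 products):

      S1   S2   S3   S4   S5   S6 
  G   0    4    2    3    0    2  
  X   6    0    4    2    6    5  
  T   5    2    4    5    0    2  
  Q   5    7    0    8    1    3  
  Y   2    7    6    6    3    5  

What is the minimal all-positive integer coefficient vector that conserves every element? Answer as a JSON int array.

Coefficients: [4, 5, 1, 6, 1, 2]

G: 4·0+5·4+1·2 = 22 | 6·3+1·0+2·2 = 22
X: 4·6+5·0+1·4 = 28 | 6·2+1·6+2·5 = 28
T: 4·5+5·2+1·4 = 34 | 6·5+1·0+2·2 = 34
Q: 4·5+5·7+1·0 = 55 | 6·8+1·1+2·3 = 55
Y: 4·2+5·7+1·6 = 49 | 6·6+1·3+2·5 = 49
gcd(4,5,1,6,1,2) = 1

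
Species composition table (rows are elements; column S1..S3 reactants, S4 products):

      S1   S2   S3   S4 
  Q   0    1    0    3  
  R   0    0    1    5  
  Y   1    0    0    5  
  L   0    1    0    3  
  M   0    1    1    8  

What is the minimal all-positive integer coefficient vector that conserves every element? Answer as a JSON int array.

Q: 5·0+3·1+5·0 = 3 | 1·3 = 3
R: 5·0+3·0+5·1 = 5 | 1·5 = 5
Y: 5·1+3·0+5·0 = 5 | 1·5 = 5
L: 5·0+3·1+5·0 = 3 | 1·3 = 3
M: 5·0+3·1+5·1 = 8 | 1·8 = 8
gcd(5,3,5,1) = 1

Coefficients: [5, 3, 5, 1]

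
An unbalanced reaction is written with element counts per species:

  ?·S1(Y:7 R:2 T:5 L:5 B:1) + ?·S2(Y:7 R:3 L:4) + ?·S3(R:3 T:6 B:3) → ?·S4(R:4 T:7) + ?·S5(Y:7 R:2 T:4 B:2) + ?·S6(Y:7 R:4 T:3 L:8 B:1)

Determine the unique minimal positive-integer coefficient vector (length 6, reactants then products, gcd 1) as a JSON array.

Coefficients: [4, 5, 3, 1, 4, 5]

Y: 4·7+5·7+3·0 = 63 | 1·0+4·7+5·7 = 63
R: 4·2+5·3+3·3 = 32 | 1·4+4·2+5·4 = 32
T: 4·5+5·0+3·6 = 38 | 1·7+4·4+5·3 = 38
L: 4·5+5·4+3·0 = 40 | 1·0+4·0+5·8 = 40
B: 4·1+5·0+3·3 = 13 | 1·0+4·2+5·1 = 13
gcd(4,5,3,1,4,5) = 1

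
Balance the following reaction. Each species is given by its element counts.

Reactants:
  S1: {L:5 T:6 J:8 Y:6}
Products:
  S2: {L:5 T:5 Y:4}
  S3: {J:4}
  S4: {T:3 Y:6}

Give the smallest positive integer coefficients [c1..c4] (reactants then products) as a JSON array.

L: 3·5 = 15 | 3·5+6·0+1·0 = 15
T: 3·6 = 18 | 3·5+6·0+1·3 = 18
J: 3·8 = 24 | 3·0+6·4+1·0 = 24
Y: 3·6 = 18 | 3·4+6·0+1·6 = 18
gcd(3,3,6,1) = 1

Coefficients: [3, 3, 6, 1]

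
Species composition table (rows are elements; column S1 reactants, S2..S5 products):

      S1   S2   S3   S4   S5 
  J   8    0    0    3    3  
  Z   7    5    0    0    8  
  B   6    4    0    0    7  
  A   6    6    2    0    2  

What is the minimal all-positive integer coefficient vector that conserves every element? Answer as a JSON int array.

J: 3·8 = 24 | 1·0+4·0+6·3+2·3 = 24
Z: 3·7 = 21 | 1·5+4·0+6·0+2·8 = 21
B: 3·6 = 18 | 1·4+4·0+6·0+2·7 = 18
A: 3·6 = 18 | 1·6+4·2+6·0+2·2 = 18
gcd(3,1,4,6,2) = 1

Coefficients: [3, 1, 4, 6, 2]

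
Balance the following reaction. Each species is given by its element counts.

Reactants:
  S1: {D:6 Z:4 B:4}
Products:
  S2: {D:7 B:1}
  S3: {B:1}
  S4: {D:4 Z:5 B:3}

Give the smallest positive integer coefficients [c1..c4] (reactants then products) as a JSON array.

Coefficients: [5, 2, 6, 4]

D: 5·6 = 30 | 2·7+6·0+4·4 = 30
Z: 5·4 = 20 | 2·0+6·0+4·5 = 20
B: 5·4 = 20 | 2·1+6·1+4·3 = 20
gcd(5,2,6,4) = 1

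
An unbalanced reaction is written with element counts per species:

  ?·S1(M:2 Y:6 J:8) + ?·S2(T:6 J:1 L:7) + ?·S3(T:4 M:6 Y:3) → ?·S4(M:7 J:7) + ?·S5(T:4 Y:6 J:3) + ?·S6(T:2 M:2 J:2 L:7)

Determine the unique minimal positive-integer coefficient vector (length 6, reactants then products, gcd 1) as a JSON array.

T: 4·0+3·6+2·4 = 26 | 2·0+5·4+3·2 = 26
M: 4·2+3·0+2·6 = 20 | 2·7+5·0+3·2 = 20
Y: 4·6+3·0+2·3 = 30 | 2·0+5·6+3·0 = 30
J: 4·8+3·1+2·0 = 35 | 2·7+5·3+3·2 = 35
L: 4·0+3·7+2·0 = 21 | 2·0+5·0+3·7 = 21
gcd(4,3,2,2,5,3) = 1

Coefficients: [4, 3, 2, 2, 5, 3]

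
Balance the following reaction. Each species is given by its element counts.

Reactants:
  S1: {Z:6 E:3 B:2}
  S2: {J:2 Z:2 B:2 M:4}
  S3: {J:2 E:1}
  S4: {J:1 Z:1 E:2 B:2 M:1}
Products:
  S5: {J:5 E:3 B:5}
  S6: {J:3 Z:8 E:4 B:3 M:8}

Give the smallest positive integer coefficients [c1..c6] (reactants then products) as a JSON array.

J: 1·0+3·2+3·2+4·1 = 16 | 2·5+2·3 = 16
Z: 1·6+3·2+3·0+4·1 = 16 | 2·0+2·8 = 16
E: 1·3+3·0+3·1+4·2 = 14 | 2·3+2·4 = 14
B: 1·2+3·2+3·0+4·2 = 16 | 2·5+2·3 = 16
M: 1·0+3·4+3·0+4·1 = 16 | 2·0+2·8 = 16
gcd(1,3,3,4,2,2) = 1

Coefficients: [1, 3, 3, 4, 2, 2]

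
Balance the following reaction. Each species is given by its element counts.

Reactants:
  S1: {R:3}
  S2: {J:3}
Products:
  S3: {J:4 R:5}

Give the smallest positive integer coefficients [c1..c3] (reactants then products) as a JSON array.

Coefficients: [5, 4, 3]

J: 5·0+4·3 = 12 | 3·4 = 12
R: 5·3+4·0 = 15 | 3·5 = 15
gcd(5,4,3) = 1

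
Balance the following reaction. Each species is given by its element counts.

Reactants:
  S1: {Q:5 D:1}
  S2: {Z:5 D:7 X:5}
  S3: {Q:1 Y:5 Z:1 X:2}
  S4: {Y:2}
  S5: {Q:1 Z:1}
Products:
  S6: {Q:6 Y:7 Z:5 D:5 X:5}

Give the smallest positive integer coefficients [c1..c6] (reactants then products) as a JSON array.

Q: 4·5+3·0+5·1+5·0+5·1 = 30 | 5·6 = 30
Y: 4·0+3·0+5·5+5·2+5·0 = 35 | 5·7 = 35
Z: 4·0+3·5+5·1+5·0+5·1 = 25 | 5·5 = 25
D: 4·1+3·7+5·0+5·0+5·0 = 25 | 5·5 = 25
X: 4·0+3·5+5·2+5·0+5·0 = 25 | 5·5 = 25
gcd(4,3,5,5,5,5) = 1

Coefficients: [4, 3, 5, 5, 5, 5]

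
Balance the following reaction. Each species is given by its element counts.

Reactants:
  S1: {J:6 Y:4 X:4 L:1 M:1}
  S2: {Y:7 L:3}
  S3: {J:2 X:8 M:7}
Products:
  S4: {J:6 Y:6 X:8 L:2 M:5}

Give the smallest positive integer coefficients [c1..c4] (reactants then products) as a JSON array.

J: 4·6+2·0+3·2 = 30 | 5·6 = 30
Y: 4·4+2·7+3·0 = 30 | 5·6 = 30
X: 4·4+2·0+3·8 = 40 | 5·8 = 40
L: 4·1+2·3+3·0 = 10 | 5·2 = 10
M: 4·1+2·0+3·7 = 25 | 5·5 = 25
gcd(4,2,3,5) = 1

Coefficients: [4, 2, 3, 5]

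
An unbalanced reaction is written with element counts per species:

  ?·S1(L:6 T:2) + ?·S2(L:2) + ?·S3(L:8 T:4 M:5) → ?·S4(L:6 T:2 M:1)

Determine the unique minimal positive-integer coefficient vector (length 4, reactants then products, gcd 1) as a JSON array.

Coefficients: [3, 2, 1, 5]

L: 3·6+2·2+1·8 = 30 | 5·6 = 30
T: 3·2+2·0+1·4 = 10 | 5·2 = 10
M: 3·0+2·0+1·5 = 5 | 5·1 = 5
gcd(3,2,1,5) = 1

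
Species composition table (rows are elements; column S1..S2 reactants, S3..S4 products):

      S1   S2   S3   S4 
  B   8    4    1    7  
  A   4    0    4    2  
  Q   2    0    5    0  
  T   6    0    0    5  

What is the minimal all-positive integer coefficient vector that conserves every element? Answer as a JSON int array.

B: 5·8+1·4 = 44 | 2·1+6·7 = 44
A: 5·4+1·0 = 20 | 2·4+6·2 = 20
Q: 5·2+1·0 = 10 | 2·5+6·0 = 10
T: 5·6+1·0 = 30 | 2·0+6·5 = 30
gcd(5,1,2,6) = 1

Coefficients: [5, 1, 2, 6]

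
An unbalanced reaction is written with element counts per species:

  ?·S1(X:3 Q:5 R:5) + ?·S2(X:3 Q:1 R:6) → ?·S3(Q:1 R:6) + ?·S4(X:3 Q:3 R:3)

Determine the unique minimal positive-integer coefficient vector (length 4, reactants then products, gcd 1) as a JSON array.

Coefficients: [3, 2, 2, 5]

X: 3·3+2·3 = 15 | 2·0+5·3 = 15
Q: 3·5+2·1 = 17 | 2·1+5·3 = 17
R: 3·5+2·6 = 27 | 2·6+5·3 = 27
gcd(3,2,2,5) = 1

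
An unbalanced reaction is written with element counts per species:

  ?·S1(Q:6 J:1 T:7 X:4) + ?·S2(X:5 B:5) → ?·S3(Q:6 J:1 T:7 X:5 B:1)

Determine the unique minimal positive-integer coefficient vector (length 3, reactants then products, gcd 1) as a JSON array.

Coefficients: [5, 1, 5]

Q: 5·6+1·0 = 30 | 5·6 = 30
J: 5·1+1·0 = 5 | 5·1 = 5
T: 5·7+1·0 = 35 | 5·7 = 35
X: 5·4+1·5 = 25 | 5·5 = 25
B: 5·0+1·5 = 5 | 5·1 = 5
gcd(5,1,5) = 1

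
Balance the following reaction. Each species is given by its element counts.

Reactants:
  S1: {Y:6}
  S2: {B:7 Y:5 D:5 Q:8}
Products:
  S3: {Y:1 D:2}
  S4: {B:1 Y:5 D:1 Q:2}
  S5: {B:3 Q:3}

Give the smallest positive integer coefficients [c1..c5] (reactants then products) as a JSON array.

B: 1·0+3·7 = 21 | 6·0+3·1+6·3 = 21
Y: 1·6+3·5 = 21 | 6·1+3·5+6·0 = 21
D: 1·0+3·5 = 15 | 6·2+3·1+6·0 = 15
Q: 1·0+3·8 = 24 | 6·0+3·2+6·3 = 24
gcd(1,3,6,3,6) = 1

Coefficients: [1, 3, 6, 3, 6]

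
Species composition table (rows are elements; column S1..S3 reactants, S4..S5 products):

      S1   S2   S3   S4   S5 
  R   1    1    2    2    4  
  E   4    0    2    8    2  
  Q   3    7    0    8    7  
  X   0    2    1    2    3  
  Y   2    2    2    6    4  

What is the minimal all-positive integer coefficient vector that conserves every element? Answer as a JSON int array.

Coefficients: [3, 5, 6, 2, 4]

R: 3·1+5·1+6·2 = 20 | 2·2+4·4 = 20
E: 3·4+5·0+6·2 = 24 | 2·8+4·2 = 24
Q: 3·3+5·7+6·0 = 44 | 2·8+4·7 = 44
X: 3·0+5·2+6·1 = 16 | 2·2+4·3 = 16
Y: 3·2+5·2+6·2 = 28 | 2·6+4·4 = 28
gcd(3,5,6,2,4) = 1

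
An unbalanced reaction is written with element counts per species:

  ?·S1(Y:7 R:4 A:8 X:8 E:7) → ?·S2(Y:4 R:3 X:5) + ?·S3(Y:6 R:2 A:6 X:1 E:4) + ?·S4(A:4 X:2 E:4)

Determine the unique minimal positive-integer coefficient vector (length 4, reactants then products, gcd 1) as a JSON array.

Y: 4·7 = 28 | 4·4+2·6+5·0 = 28
R: 4·4 = 16 | 4·3+2·2+5·0 = 16
A: 4·8 = 32 | 4·0+2·6+5·4 = 32
X: 4·8 = 32 | 4·5+2·1+5·2 = 32
E: 4·7 = 28 | 4·0+2·4+5·4 = 28
gcd(4,4,2,5) = 1

Coefficients: [4, 4, 2, 5]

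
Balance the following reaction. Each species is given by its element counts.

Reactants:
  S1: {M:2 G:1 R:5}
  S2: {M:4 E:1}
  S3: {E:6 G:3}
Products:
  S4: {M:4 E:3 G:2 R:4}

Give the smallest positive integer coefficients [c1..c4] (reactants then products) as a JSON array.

Coefficients: [4, 3, 2, 5]

M: 4·2+3·4+2·0 = 20 | 5·4 = 20
E: 4·0+3·1+2·6 = 15 | 5·3 = 15
G: 4·1+3·0+2·3 = 10 | 5·2 = 10
R: 4·5+3·0+2·0 = 20 | 5·4 = 20
gcd(4,3,2,5) = 1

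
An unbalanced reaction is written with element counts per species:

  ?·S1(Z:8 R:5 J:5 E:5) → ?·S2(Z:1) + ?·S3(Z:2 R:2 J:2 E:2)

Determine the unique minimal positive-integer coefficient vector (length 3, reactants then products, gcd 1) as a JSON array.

Coefficients: [2, 6, 5]

Z: 2·8 = 16 | 6·1+5·2 = 16
R: 2·5 = 10 | 6·0+5·2 = 10
J: 2·5 = 10 | 6·0+5·2 = 10
E: 2·5 = 10 | 6·0+5·2 = 10
gcd(2,6,5) = 1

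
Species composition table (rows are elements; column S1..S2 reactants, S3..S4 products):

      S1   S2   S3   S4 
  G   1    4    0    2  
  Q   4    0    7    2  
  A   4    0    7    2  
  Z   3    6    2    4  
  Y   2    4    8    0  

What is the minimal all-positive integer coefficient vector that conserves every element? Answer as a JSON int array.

G: 6·1+1·4 = 10 | 2·0+5·2 = 10
Q: 6·4+1·0 = 24 | 2·7+5·2 = 24
A: 6·4+1·0 = 24 | 2·7+5·2 = 24
Z: 6·3+1·6 = 24 | 2·2+5·4 = 24
Y: 6·2+1·4 = 16 | 2·8+5·0 = 16
gcd(6,1,2,5) = 1

Coefficients: [6, 1, 2, 5]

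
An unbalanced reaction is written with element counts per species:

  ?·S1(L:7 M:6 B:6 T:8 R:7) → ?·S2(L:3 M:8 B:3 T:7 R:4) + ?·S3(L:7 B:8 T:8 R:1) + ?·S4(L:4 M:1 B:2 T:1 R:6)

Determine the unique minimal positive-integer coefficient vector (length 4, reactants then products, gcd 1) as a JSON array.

L: 3·7 = 21 | 2·3+1·7+2·4 = 21
M: 3·6 = 18 | 2·8+1·0+2·1 = 18
B: 3·6 = 18 | 2·3+1·8+2·2 = 18
T: 3·8 = 24 | 2·7+1·8+2·1 = 24
R: 3·7 = 21 | 2·4+1·1+2·6 = 21
gcd(3,2,1,2) = 1

Coefficients: [3, 2, 1, 2]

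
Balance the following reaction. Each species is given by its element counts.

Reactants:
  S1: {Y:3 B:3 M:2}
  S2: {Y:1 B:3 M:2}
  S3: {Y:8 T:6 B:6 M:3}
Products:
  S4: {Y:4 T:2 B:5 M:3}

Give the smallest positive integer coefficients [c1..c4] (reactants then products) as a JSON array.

Y: 1·3+5·1+2·8 = 24 | 6·4 = 24
T: 1·0+5·0+2·6 = 12 | 6·2 = 12
B: 1·3+5·3+2·6 = 30 | 6·5 = 30
M: 1·2+5·2+2·3 = 18 | 6·3 = 18
gcd(1,5,2,6) = 1

Coefficients: [1, 5, 2, 6]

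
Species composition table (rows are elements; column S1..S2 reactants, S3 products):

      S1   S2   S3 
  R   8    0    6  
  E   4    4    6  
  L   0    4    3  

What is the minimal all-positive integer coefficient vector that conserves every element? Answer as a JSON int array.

Coefficients: [3, 3, 4]

R: 3·8+3·0 = 24 | 4·6 = 24
E: 3·4+3·4 = 24 | 4·6 = 24
L: 3·0+3·4 = 12 | 4·3 = 12
gcd(3,3,4) = 1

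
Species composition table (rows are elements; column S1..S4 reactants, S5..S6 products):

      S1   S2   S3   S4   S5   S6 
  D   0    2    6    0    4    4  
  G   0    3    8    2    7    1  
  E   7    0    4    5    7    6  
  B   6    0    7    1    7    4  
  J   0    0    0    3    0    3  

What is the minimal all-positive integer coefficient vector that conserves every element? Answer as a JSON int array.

Coefficients: [4, 6, 2, 1, 5, 1]

D: 4·0+6·2+2·6+1·0 = 24 | 5·4+1·4 = 24
G: 4·0+6·3+2·8+1·2 = 36 | 5·7+1·1 = 36
E: 4·7+6·0+2·4+1·5 = 41 | 5·7+1·6 = 41
B: 4·6+6·0+2·7+1·1 = 39 | 5·7+1·4 = 39
J: 4·0+6·0+2·0+1·3 = 3 | 5·0+1·3 = 3
gcd(4,6,2,1,5,1) = 1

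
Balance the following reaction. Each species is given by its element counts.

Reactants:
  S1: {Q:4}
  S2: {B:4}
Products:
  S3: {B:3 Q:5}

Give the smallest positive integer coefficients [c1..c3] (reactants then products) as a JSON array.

Coefficients: [5, 3, 4]

B: 5·0+3·4 = 12 | 4·3 = 12
Q: 5·4+3·0 = 20 | 4·5 = 20
gcd(5,3,4) = 1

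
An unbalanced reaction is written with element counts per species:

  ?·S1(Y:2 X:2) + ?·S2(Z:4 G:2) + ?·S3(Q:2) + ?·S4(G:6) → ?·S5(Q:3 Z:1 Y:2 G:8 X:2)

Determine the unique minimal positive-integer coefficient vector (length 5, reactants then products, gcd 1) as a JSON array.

Q: 4·0+1·0+6·2+5·0 = 12 | 4·3 = 12
Z: 4·0+1·4+6·0+5·0 = 4 | 4·1 = 4
Y: 4·2+1·0+6·0+5·0 = 8 | 4·2 = 8
G: 4·0+1·2+6·0+5·6 = 32 | 4·8 = 32
X: 4·2+1·0+6·0+5·0 = 8 | 4·2 = 8
gcd(4,1,6,5,4) = 1

Coefficients: [4, 1, 6, 5, 4]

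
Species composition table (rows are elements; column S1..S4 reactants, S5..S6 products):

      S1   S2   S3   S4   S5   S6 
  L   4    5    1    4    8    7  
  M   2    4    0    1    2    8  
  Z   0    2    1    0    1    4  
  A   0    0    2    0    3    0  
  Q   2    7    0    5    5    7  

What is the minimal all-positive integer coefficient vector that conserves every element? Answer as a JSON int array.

L: 5·4+1·5+6·1+2·4 = 39 | 4·8+1·7 = 39
M: 5·2+1·4+6·0+2·1 = 16 | 4·2+1·8 = 16
Z: 5·0+1·2+6·1+2·0 = 8 | 4·1+1·4 = 8
A: 5·0+1·0+6·2+2·0 = 12 | 4·3+1·0 = 12
Q: 5·2+1·7+6·0+2·5 = 27 | 4·5+1·7 = 27
gcd(5,1,6,2,4,1) = 1

Coefficients: [5, 1, 6, 2, 4, 1]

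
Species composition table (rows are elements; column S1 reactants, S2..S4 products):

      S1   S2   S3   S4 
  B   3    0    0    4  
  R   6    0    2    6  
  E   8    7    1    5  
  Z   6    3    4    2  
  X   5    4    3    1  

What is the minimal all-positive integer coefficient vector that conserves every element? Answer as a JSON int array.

B: 4·3 = 12 | 2·0+3·0+3·4 = 12
R: 4·6 = 24 | 2·0+3·2+3·6 = 24
E: 4·8 = 32 | 2·7+3·1+3·5 = 32
Z: 4·6 = 24 | 2·3+3·4+3·2 = 24
X: 4·5 = 20 | 2·4+3·3+3·1 = 20
gcd(4,2,3,3) = 1

Coefficients: [4, 2, 3, 3]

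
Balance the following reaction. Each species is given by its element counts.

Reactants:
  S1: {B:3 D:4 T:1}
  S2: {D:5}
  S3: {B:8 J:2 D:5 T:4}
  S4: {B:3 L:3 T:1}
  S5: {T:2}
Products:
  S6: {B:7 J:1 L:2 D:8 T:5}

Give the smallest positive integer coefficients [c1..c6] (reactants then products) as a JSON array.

Coefficients: [2, 5, 3, 4, 6, 6]

B: 2·3+5·0+3·8+4·3+6·0 = 42 | 6·7 = 42
J: 2·0+5·0+3·2+4·0+6·0 = 6 | 6·1 = 6
L: 2·0+5·0+3·0+4·3+6·0 = 12 | 6·2 = 12
D: 2·4+5·5+3·5+4·0+6·0 = 48 | 6·8 = 48
T: 2·1+5·0+3·4+4·1+6·2 = 30 | 6·5 = 30
gcd(2,5,3,4,6,6) = 1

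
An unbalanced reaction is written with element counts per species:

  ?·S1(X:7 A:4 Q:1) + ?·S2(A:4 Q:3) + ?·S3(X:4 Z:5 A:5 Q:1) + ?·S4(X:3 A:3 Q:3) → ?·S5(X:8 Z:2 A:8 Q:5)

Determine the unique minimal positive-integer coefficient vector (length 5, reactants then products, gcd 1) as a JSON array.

X: 2·7+1·0+2·4+6·3 = 40 | 5·8 = 40
Z: 2·0+1·0+2·5+6·0 = 10 | 5·2 = 10
A: 2·4+1·4+2·5+6·3 = 40 | 5·8 = 40
Q: 2·1+1·3+2·1+6·3 = 25 | 5·5 = 25
gcd(2,1,2,6,5) = 1

Coefficients: [2, 1, 2, 6, 5]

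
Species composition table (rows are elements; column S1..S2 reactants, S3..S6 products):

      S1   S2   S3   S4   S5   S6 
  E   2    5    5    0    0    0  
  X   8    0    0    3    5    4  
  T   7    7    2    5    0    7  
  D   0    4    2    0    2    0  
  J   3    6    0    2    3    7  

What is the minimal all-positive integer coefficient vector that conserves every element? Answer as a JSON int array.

E: 5·2+4·5 = 30 | 6·5+6·0+2·0+3·0 = 30
X: 5·8+4·0 = 40 | 6·0+6·3+2·5+3·4 = 40
T: 5·7+4·7 = 63 | 6·2+6·5+2·0+3·7 = 63
D: 5·0+4·4 = 16 | 6·2+6·0+2·2+3·0 = 16
J: 5·3+4·6 = 39 | 6·0+6·2+2·3+3·7 = 39
gcd(5,4,6,6,2,3) = 1

Coefficients: [5, 4, 6, 6, 2, 3]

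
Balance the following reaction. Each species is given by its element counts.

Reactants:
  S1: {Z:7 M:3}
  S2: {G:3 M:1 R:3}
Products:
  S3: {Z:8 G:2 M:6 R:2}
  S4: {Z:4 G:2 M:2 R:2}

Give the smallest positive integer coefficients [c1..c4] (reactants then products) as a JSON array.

Coefficients: [4, 4, 1, 5]

Z: 4·7+4·0 = 28 | 1·8+5·4 = 28
G: 4·0+4·3 = 12 | 1·2+5·2 = 12
M: 4·3+4·1 = 16 | 1·6+5·2 = 16
R: 4·0+4·3 = 12 | 1·2+5·2 = 12
gcd(4,4,1,5) = 1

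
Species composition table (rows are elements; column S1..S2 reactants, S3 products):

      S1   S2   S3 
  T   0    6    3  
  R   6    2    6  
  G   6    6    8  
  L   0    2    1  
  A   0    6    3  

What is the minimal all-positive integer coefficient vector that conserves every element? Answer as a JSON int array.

Coefficients: [5, 3, 6]

T: 5·0+3·6 = 18 | 6·3 = 18
R: 5·6+3·2 = 36 | 6·6 = 36
G: 5·6+3·6 = 48 | 6·8 = 48
L: 5·0+3·2 = 6 | 6·1 = 6
A: 5·0+3·6 = 18 | 6·3 = 18
gcd(5,3,6) = 1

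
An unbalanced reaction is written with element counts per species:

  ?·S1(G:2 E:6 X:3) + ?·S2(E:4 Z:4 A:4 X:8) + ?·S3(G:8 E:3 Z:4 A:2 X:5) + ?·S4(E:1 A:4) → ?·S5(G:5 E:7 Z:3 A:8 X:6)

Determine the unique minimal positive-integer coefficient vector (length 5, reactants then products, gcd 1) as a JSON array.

G: 2·2+1·0+2·8+6·0 = 20 | 4·5 = 20
E: 2·6+1·4+2·3+6·1 = 28 | 4·7 = 28
Z: 2·0+1·4+2·4+6·0 = 12 | 4·3 = 12
A: 2·0+1·4+2·2+6·4 = 32 | 4·8 = 32
X: 2·3+1·8+2·5+6·0 = 24 | 4·6 = 24
gcd(2,1,2,6,4) = 1

Coefficients: [2, 1, 2, 6, 4]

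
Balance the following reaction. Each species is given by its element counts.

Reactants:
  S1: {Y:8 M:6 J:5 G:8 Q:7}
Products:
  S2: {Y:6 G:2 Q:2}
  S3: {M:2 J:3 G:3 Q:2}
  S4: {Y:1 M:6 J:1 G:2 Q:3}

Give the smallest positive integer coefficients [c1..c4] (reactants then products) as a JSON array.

Y: 4·8 = 32 | 5·6+6·0+2·1 = 32
M: 4·6 = 24 | 5·0+6·2+2·6 = 24
J: 4·5 = 20 | 5·0+6·3+2·1 = 20
G: 4·8 = 32 | 5·2+6·3+2·2 = 32
Q: 4·7 = 28 | 5·2+6·2+2·3 = 28
gcd(4,5,6,2) = 1

Coefficients: [4, 5, 6, 2]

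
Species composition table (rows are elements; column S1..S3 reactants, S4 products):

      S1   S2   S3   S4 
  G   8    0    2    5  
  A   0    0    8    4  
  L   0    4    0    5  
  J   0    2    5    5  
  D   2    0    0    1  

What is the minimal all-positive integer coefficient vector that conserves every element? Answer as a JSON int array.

G: 2·8+5·0+2·2 = 20 | 4·5 = 20
A: 2·0+5·0+2·8 = 16 | 4·4 = 16
L: 2·0+5·4+2·0 = 20 | 4·5 = 20
J: 2·0+5·2+2·5 = 20 | 4·5 = 20
D: 2·2+5·0+2·0 = 4 | 4·1 = 4
gcd(2,5,2,4) = 1

Coefficients: [2, 5, 2, 4]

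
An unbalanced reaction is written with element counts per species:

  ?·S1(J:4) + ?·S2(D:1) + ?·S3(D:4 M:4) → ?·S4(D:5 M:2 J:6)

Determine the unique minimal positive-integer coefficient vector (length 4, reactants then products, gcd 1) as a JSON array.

Coefficients: [3, 6, 1, 2]

D: 3·0+6·1+1·4 = 10 | 2·5 = 10
M: 3·0+6·0+1·4 = 4 | 2·2 = 4
J: 3·4+6·0+1·0 = 12 | 2·6 = 12
gcd(3,6,1,2) = 1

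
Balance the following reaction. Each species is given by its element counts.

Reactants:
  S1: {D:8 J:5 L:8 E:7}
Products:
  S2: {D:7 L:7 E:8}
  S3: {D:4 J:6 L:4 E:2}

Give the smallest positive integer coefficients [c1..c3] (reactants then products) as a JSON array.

Coefficients: [6, 4, 5]

D: 6·8 = 48 | 4·7+5·4 = 48
J: 6·5 = 30 | 4·0+5·6 = 30
L: 6·8 = 48 | 4·7+5·4 = 48
E: 6·7 = 42 | 4·8+5·2 = 42
gcd(6,4,5) = 1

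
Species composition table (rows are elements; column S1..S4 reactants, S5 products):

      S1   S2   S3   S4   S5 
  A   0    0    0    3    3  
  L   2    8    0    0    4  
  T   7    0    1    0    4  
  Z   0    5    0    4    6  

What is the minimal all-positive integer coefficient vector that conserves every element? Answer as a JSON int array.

Coefficients: [2, 2, 6, 5, 5]

A: 2·0+2·0+6·0+5·3 = 15 | 5·3 = 15
L: 2·2+2·8+6·0+5·0 = 20 | 5·4 = 20
T: 2·7+2·0+6·1+5·0 = 20 | 5·4 = 20
Z: 2·0+2·5+6·0+5·4 = 30 | 5·6 = 30
gcd(2,2,6,5,5) = 1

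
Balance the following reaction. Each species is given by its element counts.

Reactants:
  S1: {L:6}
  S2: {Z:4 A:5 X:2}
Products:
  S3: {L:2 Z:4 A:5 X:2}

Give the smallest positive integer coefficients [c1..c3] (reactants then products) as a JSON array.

L: 1·6+3·0 = 6 | 3·2 = 6
Z: 1·0+3·4 = 12 | 3·4 = 12
A: 1·0+3·5 = 15 | 3·5 = 15
X: 1·0+3·2 = 6 | 3·2 = 6
gcd(1,3,3) = 1

Coefficients: [1, 3, 3]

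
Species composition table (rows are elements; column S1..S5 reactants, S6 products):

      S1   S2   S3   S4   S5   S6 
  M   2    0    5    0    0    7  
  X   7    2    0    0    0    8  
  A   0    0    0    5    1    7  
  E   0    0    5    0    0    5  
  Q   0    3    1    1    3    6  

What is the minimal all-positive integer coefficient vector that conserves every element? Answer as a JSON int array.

Coefficients: [4, 2, 4, 5, 3, 4]

M: 4·2+2·0+4·5+5·0+3·0 = 28 | 4·7 = 28
X: 4·7+2·2+4·0+5·0+3·0 = 32 | 4·8 = 32
A: 4·0+2·0+4·0+5·5+3·1 = 28 | 4·7 = 28
E: 4·0+2·0+4·5+5·0+3·0 = 20 | 4·5 = 20
Q: 4·0+2·3+4·1+5·1+3·3 = 24 | 4·6 = 24
gcd(4,2,4,5,3,4) = 1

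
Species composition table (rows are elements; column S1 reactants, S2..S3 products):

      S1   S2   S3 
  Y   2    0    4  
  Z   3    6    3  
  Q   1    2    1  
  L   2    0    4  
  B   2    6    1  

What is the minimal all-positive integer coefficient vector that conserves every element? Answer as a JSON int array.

Coefficients: [4, 1, 2]

Y: 4·2 = 8 | 1·0+2·4 = 8
Z: 4·3 = 12 | 1·6+2·3 = 12
Q: 4·1 = 4 | 1·2+2·1 = 4
L: 4·2 = 8 | 1·0+2·4 = 8
B: 4·2 = 8 | 1·6+2·1 = 8
gcd(4,1,2) = 1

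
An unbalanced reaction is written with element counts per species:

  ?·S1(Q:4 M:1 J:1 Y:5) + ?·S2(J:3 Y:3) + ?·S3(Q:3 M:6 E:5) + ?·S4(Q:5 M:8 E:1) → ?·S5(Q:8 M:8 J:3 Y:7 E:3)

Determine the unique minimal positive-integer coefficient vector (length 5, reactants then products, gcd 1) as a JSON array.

Coefficients: [6, 4, 3, 3, 6]

Q: 6·4+4·0+3·3+3·5 = 48 | 6·8 = 48
M: 6·1+4·0+3·6+3·8 = 48 | 6·8 = 48
J: 6·1+4·3+3·0+3·0 = 18 | 6·3 = 18
Y: 6·5+4·3+3·0+3·0 = 42 | 6·7 = 42
E: 6·0+4·0+3·5+3·1 = 18 | 6·3 = 18
gcd(6,4,3,3,6) = 1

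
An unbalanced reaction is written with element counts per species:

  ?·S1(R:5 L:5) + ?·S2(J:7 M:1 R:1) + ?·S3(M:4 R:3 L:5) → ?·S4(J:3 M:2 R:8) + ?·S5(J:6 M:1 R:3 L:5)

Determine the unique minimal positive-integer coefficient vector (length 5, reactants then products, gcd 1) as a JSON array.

Coefficients: [5, 6, 1, 2, 6]

J: 5·0+6·7+1·0 = 42 | 2·3+6·6 = 42
M: 5·0+6·1+1·4 = 10 | 2·2+6·1 = 10
R: 5·5+6·1+1·3 = 34 | 2·8+6·3 = 34
L: 5·5+6·0+1·5 = 30 | 2·0+6·5 = 30
gcd(5,6,1,2,6) = 1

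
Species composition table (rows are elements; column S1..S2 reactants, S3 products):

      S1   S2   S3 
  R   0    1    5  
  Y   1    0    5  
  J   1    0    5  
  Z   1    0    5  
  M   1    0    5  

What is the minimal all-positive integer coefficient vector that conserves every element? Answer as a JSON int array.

Coefficients: [5, 5, 1]

R: 5·0+5·1 = 5 | 1·5 = 5
Y: 5·1+5·0 = 5 | 1·5 = 5
J: 5·1+5·0 = 5 | 1·5 = 5
Z: 5·1+5·0 = 5 | 1·5 = 5
M: 5·1+5·0 = 5 | 1·5 = 5
gcd(5,5,1) = 1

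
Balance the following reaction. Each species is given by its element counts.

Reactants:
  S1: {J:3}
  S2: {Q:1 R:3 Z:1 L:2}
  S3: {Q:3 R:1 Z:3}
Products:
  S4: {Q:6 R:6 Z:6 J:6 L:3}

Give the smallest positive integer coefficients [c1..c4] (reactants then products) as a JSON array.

Coefficients: [4, 3, 3, 2]

Q: 4·0+3·1+3·3 = 12 | 2·6 = 12
R: 4·0+3·3+3·1 = 12 | 2·6 = 12
Z: 4·0+3·1+3·3 = 12 | 2·6 = 12
J: 4·3+3·0+3·0 = 12 | 2·6 = 12
L: 4·0+3·2+3·0 = 6 | 2·3 = 6
gcd(4,3,3,2) = 1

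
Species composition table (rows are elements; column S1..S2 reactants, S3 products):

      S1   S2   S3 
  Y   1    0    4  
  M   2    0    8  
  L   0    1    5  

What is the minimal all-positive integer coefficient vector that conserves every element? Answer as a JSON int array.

Coefficients: [4, 5, 1]

Y: 4·1+5·0 = 4 | 1·4 = 4
M: 4·2+5·0 = 8 | 1·8 = 8
L: 4·0+5·1 = 5 | 1·5 = 5
gcd(4,5,1) = 1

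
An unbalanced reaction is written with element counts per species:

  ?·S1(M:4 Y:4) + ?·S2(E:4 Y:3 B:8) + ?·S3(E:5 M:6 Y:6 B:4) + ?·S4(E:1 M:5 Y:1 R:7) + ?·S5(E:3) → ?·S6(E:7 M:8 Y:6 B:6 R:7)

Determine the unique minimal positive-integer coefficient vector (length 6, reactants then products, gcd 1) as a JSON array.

E: 3·0+4·4+1·5+6·1+5·3 = 42 | 6·7 = 42
M: 3·4+4·0+1·6+6·5+5·0 = 48 | 6·8 = 48
Y: 3·4+4·3+1·6+6·1+5·0 = 36 | 6·6 = 36
B: 3·0+4·8+1·4+6·0+5·0 = 36 | 6·6 = 36
R: 3·0+4·0+1·0+6·7+5·0 = 42 | 6·7 = 42
gcd(3,4,1,6,5,6) = 1

Coefficients: [3, 4, 1, 6, 5, 6]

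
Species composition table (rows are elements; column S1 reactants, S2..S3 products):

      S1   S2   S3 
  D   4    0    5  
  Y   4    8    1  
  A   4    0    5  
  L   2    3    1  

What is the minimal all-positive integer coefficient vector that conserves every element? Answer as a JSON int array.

Coefficients: [5, 2, 4]

D: 5·4 = 20 | 2·0+4·5 = 20
Y: 5·4 = 20 | 2·8+4·1 = 20
A: 5·4 = 20 | 2·0+4·5 = 20
L: 5·2 = 10 | 2·3+4·1 = 10
gcd(5,2,4) = 1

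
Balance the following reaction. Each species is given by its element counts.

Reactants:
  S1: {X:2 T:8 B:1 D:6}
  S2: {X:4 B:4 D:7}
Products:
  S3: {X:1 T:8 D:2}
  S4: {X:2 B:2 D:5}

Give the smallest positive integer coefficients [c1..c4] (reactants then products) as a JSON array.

Coefficients: [2, 1, 2, 3]

X: 2·2+1·4 = 8 | 2·1+3·2 = 8
T: 2·8+1·0 = 16 | 2·8+3·0 = 16
B: 2·1+1·4 = 6 | 2·0+3·2 = 6
D: 2·6+1·7 = 19 | 2·2+3·5 = 19
gcd(2,1,2,3) = 1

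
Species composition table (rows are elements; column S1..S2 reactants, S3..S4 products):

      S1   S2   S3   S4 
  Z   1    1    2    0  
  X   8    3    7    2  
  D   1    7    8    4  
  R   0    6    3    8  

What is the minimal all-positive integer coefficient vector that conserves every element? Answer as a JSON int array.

Z: 2·1+6·1 = 8 | 4·2+3·0 = 8
X: 2·8+6·3 = 34 | 4·7+3·2 = 34
D: 2·1+6·7 = 44 | 4·8+3·4 = 44
R: 2·0+6·6 = 36 | 4·3+3·8 = 36
gcd(2,6,4,3) = 1

Coefficients: [2, 6, 4, 3]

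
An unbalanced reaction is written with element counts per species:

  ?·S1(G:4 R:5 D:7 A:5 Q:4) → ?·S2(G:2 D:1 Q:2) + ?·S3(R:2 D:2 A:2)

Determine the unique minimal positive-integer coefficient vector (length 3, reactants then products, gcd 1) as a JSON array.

G: 2·4 = 8 | 4·2+5·0 = 8
R: 2·5 = 10 | 4·0+5·2 = 10
D: 2·7 = 14 | 4·1+5·2 = 14
A: 2·5 = 10 | 4·0+5·2 = 10
Q: 2·4 = 8 | 4·2+5·0 = 8
gcd(2,4,5) = 1

Coefficients: [2, 4, 5]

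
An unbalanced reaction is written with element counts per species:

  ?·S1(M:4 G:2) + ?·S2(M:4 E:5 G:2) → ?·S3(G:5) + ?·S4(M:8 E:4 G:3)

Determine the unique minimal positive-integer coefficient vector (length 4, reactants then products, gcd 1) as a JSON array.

Coefficients: [6, 4, 1, 5]

M: 6·4+4·4 = 40 | 1·0+5·8 = 40
E: 6·0+4·5 = 20 | 1·0+5·4 = 20
G: 6·2+4·2 = 20 | 1·5+5·3 = 20
gcd(6,4,1,5) = 1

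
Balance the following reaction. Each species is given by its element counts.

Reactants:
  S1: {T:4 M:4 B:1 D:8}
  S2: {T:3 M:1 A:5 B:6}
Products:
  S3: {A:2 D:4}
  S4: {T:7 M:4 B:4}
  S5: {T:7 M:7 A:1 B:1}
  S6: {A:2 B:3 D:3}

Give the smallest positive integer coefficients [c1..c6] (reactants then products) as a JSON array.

T: 3·4+3·3 = 21 | 3·0+2·7+1·7+4·0 = 21
M: 3·4+3·1 = 15 | 3·0+2·4+1·7+4·0 = 15
A: 3·0+3·5 = 15 | 3·2+2·0+1·1+4·2 = 15
B: 3·1+3·6 = 21 | 3·0+2·4+1·1+4·3 = 21
D: 3·8+3·0 = 24 | 3·4+2·0+1·0+4·3 = 24
gcd(3,3,3,2,1,4) = 1

Coefficients: [3, 3, 3, 2, 1, 4]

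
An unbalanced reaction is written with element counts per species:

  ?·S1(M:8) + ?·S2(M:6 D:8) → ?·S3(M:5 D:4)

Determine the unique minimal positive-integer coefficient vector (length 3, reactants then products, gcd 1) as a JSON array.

M: 1·8+2·6 = 20 | 4·5 = 20
D: 1·0+2·8 = 16 | 4·4 = 16
gcd(1,2,4) = 1

Coefficients: [1, 2, 4]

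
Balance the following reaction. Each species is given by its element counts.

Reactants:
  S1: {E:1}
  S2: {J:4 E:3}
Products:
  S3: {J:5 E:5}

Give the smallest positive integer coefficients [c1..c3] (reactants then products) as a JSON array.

Coefficients: [5, 5, 4]

J: 5·0+5·4 = 20 | 4·5 = 20
E: 5·1+5·3 = 20 | 4·5 = 20
gcd(5,5,4) = 1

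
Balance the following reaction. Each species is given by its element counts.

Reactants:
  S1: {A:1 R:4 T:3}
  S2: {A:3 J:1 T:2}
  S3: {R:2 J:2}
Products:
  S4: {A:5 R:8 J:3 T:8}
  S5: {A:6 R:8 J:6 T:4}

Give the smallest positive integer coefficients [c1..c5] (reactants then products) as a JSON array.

Coefficients: [4, 4, 4, 2, 1]

A: 4·1+4·3+4·0 = 16 | 2·5+1·6 = 16
R: 4·4+4·0+4·2 = 24 | 2·8+1·8 = 24
J: 4·0+4·1+4·2 = 12 | 2·3+1·6 = 12
T: 4·3+4·2+4·0 = 20 | 2·8+1·4 = 20
gcd(4,4,4,2,1) = 1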